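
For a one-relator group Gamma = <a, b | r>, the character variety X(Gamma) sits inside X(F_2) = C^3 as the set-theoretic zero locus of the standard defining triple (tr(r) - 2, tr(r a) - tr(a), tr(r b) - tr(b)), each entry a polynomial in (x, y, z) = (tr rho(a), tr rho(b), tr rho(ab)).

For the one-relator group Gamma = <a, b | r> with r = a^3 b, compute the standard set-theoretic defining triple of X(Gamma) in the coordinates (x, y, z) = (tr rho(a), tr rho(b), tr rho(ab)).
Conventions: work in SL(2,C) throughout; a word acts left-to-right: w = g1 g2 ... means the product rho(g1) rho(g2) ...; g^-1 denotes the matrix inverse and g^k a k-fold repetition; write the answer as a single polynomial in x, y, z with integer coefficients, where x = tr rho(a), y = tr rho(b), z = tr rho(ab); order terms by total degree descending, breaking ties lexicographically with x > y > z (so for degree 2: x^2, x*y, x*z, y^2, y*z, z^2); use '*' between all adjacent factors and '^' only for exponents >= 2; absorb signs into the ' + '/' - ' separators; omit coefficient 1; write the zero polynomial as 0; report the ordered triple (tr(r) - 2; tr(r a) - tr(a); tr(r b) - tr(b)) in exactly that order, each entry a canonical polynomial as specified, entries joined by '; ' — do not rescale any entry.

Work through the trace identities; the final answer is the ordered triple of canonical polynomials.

x^2*z - x*y - z - 2; x^3*z - x^2*y - 2*x*z - x + y; x^2*y*z - x^3 - x*y^2 - y*z + 3*x - y

trace(a b a) = trace(a) * trace(b a) - trace(b)  (reduce the a square) = x*z - y
trace(a^3 b) = trace(a) * trace(a b a) - trace(a b)  (reduce the a square) = x^2*z - x*y - z
trace(a^3 b a) = trace(a) * trace(b a^3) - trace(b a^2)  (reduce the a square) = x^3*z - x^2*y - 2*x*z + y
and trace(a^2) = trace(a) * trace(a) - trace(1) = x^2 - 2
trace(b^2 a^2) = trace(b) * trace(a^2 b) - trace(a^2) = x*y*z - x^2 - y^2 + 2
trace(b^2 a) = trace(b) * trace(a b) - trace(a) = y*z - x
and trace(a^3 b^2) = trace(a) * trace(b^2 a^2) - trace(b^2 a) = x^2*y*z - x^3 - x*y^2 - y*z + 3*x
assemble the triple (trace(r) - 2; trace(r a) - x; trace(r b) - y)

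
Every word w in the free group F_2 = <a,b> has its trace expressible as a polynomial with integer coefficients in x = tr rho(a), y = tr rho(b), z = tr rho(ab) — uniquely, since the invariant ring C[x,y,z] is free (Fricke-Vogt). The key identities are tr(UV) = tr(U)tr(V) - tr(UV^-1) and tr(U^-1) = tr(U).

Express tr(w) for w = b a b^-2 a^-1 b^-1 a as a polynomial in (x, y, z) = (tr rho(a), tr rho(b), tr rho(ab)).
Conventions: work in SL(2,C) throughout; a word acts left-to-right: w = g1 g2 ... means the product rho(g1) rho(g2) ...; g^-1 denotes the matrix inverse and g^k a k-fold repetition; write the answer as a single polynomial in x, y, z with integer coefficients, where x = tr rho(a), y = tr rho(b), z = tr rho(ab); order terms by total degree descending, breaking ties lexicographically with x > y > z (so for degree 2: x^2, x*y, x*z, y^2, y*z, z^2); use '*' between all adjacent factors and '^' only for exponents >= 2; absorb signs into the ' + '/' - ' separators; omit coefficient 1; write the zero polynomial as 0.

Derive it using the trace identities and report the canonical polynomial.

so trace(a b a) = trace(a) trace(b a) - trace(b)  (reduce the a square) = x*z - y
trace(b a b a) = trace(a b) trace(a b) - trace(1)  (split on a) = z^2 - 2
reduce: trace(b a b) = trace(b) trace(a b) - trace(a)  (reduce the b square) = y*z - x
trace(a b a b a) = trace(a) trace(b a b a) - trace(b a b)  (reduce the a square) = x*z^2 - y*z - x
so trace(a b a b a b) = trace(a b) trace(a b a b) - trace(a^-1 b^-1)  (split on a) = z^3 - 3*z
reduce: trace(b a b a b^-1 a) = trace(a b a b a) trace(b) - trace(a b a b a b)  (eliminate b^-1) = x*y*z^2 - y^2*z - z^3 - x*y + 3*z
so trace(a b a b^-1 a^-1 b) = trace(b a b a b^-1) trace(a) - trace(b a b a b^-1 a)  (eliminate a^-1) = -x*y*z^2 + x^2*z + y^2*z + z^3 - 3*z
so trace(b^-1 a^-1 b^-1 a b a) = trace(a b a b^-1 a^-1) trace(b) - trace(a b a b^-1 a^-1 b)  (eliminate b^-1) = x*y*z^2 - x^2*z - y^2*z - z^3 + x*y + 3*z
reduce: trace(b a b^-2 a^-1 b^-1 a) = trace(b^-1 a^-1 b^-1 a b a) trace(b) - trace(b^-1 a^-1 b^-1 a b a b)  (eliminate b^-1) = x*y^2*z^2 - x^2*y*z - y^3*z - y*z^3 + x*y^2 + 3*y*z - x

x*y^2*z^2 - x^2*y*z - y^3*z - y*z^3 + x*y^2 + 3*y*z - x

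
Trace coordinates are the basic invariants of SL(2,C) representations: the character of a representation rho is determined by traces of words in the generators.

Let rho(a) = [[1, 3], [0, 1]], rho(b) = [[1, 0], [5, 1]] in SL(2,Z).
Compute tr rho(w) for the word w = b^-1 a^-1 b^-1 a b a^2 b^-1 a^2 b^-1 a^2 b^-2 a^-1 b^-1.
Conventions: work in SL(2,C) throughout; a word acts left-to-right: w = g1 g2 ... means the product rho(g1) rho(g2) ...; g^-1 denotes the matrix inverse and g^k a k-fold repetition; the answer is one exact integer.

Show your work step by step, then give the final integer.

-378820348

rho(b^-1) = [[1, 0], [-5, 1]]
... * rho(a^-1) = [[1, -3], [0, 1]]  ->  [[1, -3], [-5, 16]]
... * rho(b^-1) = [[1, 0], [-5, 1]]  ->  [[16, -3], [-85, 16]]
... * rho(a) = [[1, 3], [0, 1]]  ->  [[16, 45], [-85, -239]]
... * rho(b) = [[1, 0], [5, 1]]  ->  [[241, 45], [-1280, -239]]
... * rho(a) = [[1, 3], [0, 1]]  ->  [[241, 768], [-1280, -4079]]
... * rho(a) = [[1, 3], [0, 1]]  ->  [[241, 1491], [-1280, -7919]]
... * rho(b^-1) = [[1, 0], [-5, 1]]  ->  [[-7214, 1491], [38315, -7919]]
... * rho(a) = [[1, 3], [0, 1]]  ->  [[-7214, -20151], [38315, 107026]]
... * rho(a) = [[1, 3], [0, 1]]  ->  [[-7214, -41793], [38315, 221971]]
... * rho(b^-1) = [[1, 0], [-5, 1]]  ->  [[201751, -41793], [-1071540, 221971]]
... * rho(a) = [[1, 3], [0, 1]]  ->  [[201751, 563460], [-1071540, -2992649]]
... * rho(a) = [[1, 3], [0, 1]]  ->  [[201751, 1168713], [-1071540, -6207269]]
... * rho(b^-1) = [[1, 0], [-5, 1]]  ->  [[-5641814, 1168713], [29964805, -6207269]]
... * rho(b^-1) = [[1, 0], [-5, 1]]  ->  [[-11485379, 1168713], [61001150, -6207269]]
... * rho(a^-1) = [[1, -3], [0, 1]]  ->  [[-11485379, 35624850], [61001150, -189210719]]
... * rho(b^-1) = [[1, 0], [-5, 1]]  ->  [[-189609629, 35624850], [1007054745, -189210719]]
tr = -189609629 + -189210719 = -378820348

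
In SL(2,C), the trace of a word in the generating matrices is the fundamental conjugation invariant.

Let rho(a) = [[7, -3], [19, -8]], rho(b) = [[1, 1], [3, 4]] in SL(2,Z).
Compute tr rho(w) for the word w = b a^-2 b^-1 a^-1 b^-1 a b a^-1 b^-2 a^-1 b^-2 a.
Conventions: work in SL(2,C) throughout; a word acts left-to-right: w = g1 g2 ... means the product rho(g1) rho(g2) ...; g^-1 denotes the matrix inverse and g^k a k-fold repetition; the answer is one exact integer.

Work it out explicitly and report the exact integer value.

rho(b) = [[1, 1], [3, 4]]
... * rho(a^-1) = [[-8, 3], [-19, 7]]  ->  [[-27, 10], [-100, 37]]
... * rho(a^-1) = [[-8, 3], [-19, 7]]  ->  [[26, -11], [97, -41]]
... * rho(b^-1) = [[4, -1], [-3, 1]]  ->  [[137, -37], [511, -138]]
... * rho(a^-1) = [[-8, 3], [-19, 7]]  ->  [[-393, 152], [-1466, 567]]
... * rho(b^-1) = [[4, -1], [-3, 1]]  ->  [[-2028, 545], [-7565, 2033]]
... * rho(a) = [[7, -3], [19, -8]]  ->  [[-3841, 1724], [-14328, 6431]]
... * rho(b) = [[1, 1], [3, 4]]  ->  [[1331, 3055], [4965, 11396]]
... * rho(a^-1) = [[-8, 3], [-19, 7]]  ->  [[-68693, 25378], [-256244, 94667]]
... * rho(b^-1) = [[4, -1], [-3, 1]]  ->  [[-350906, 94071], [-1308977, 350911]]
... * rho(b^-1) = [[4, -1], [-3, 1]]  ->  [[-1685837, 444977], [-6288641, 1659888]]
... * rho(a^-1) = [[-8, 3], [-19, 7]]  ->  [[5032133, -1942672], [18771256, -7246707]]
... * rho(b^-1) = [[4, -1], [-3, 1]]  ->  [[25956548, -6974805], [96825145, -26017963]]
... * rho(b^-1) = [[4, -1], [-3, 1]]  ->  [[124750607, -32931353], [465354469, -122843108]]
... * rho(a) = [[7, -3], [19, -8]]  ->  [[247558542, -110800997], [923462231, -413318543]]
tr = 247558542 + -413318543 = -165760001

-165760001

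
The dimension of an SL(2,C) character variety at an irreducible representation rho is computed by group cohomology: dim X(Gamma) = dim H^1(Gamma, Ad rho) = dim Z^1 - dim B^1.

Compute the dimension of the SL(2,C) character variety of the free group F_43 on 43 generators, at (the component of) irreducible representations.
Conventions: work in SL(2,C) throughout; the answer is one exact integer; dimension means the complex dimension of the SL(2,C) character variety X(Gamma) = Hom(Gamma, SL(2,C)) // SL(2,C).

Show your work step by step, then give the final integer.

126

Gamma = F_43 has 43 generators and no relators.
Z^1(Gamma, Ad rho) = (sl_2)^43: a cocycle is a free choice of one sl_2 vector per generator, so dim Z^1 = 3*43 = 129.
Irreducibility makes the coboundary map sl_2 -> Z^1 injective (trivial centralizer), so dim B^1 = 3.
dim H^1 = 129 - 3 = 126, which is dim X.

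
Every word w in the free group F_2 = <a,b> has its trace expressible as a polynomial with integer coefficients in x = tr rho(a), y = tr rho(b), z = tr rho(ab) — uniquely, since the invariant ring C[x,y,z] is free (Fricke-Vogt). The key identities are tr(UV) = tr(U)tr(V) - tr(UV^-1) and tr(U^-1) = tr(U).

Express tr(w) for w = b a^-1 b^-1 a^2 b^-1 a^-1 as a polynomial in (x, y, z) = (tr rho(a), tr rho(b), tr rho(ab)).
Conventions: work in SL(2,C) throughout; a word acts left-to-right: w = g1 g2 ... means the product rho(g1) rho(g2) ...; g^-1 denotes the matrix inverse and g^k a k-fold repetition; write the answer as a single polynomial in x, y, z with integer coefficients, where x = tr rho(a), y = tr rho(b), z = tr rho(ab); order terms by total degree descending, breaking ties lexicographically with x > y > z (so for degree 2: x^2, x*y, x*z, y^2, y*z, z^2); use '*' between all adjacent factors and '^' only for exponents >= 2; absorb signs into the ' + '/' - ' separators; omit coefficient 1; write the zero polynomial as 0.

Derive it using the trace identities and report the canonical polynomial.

x^3*y^2*z - x^4*y - x^2*y^3 - 2*x^2*y*z^2 + x^3*z + x*z^3 + 5*x^2*y + y^3 + y*z^2 - 4*x*z - 3*y

tr(a b a) = tr(a) tr(b a) - tr(b)   [square of a] = x*z - y
tr(a b a b) = tr(b a) tr(b a) - tr(1)   [split at a repeated b] = z^2 - 2
use: tr(b^-1 a b a) = tr(a b a) tr(b) - tr(a b a b)   [inverse elimination on b] = x*y*z - y^2 - z^2 + 2
apply: tr(b a^-1 b^-1 a) = tr(b^-1 a b) tr(a) - tr(b^-1 a b a)   [inverse elimination on a] = -x*y*z + x^2 + y^2 + z^2 - 2
apply: tr(a^3 b) = tr(a) tr(a b a) - tr(a b)   [square of a] = x^2*z - x*y - z
tr(a^2) = tr(a) tr(a) - tr(1)   [square of a] = x^2 - 2
tr(a^3) = tr(a) tr(a^2) - tr(a)   [square of a] = x^3 - 3*x
apply: tr(a^2 b^2 a) = tr(b) tr(a^3 b) - tr(a^3)   [square of b] = x^2*y*z - x^3 - x*y^2 - y*z + 3*x
use: tr(b^2 a b a) = tr(b) tr(a b a b) - tr(a b a)   [square of b] = y*z^2 - x*z - y
use: tr(a b^2) = tr(b) tr(a b) - tr(a)   [square of b] = y*z - x
use: tr(b^2 a b) = tr(b) tr(a b^2) - tr(a b)   [square of b] = y^2*z - x*y - z
tr(a^2 b^2 a b) = tr(a) tr(b^2 a b a) - tr(b^2 a b)   [square of a] = x*y*z^2 - x^2*z - y^2*z + z
tr(b a b^-1 a^2 b) = tr(a^2 b^2 a) tr(b) - tr(a^2 b^2 a b)   [inverse elimination on b] = x^2*y^2*z - x^3*y - x*y^3 - x*y*z^2 + x^2*z + 3*x*y - z
tr(b a b a^2) = tr(a) tr(b a b a) - tr(b a b)   [square of a] = x*z^2 - y*z - x
use: tr(a^2 b a b a) = tr(a) tr(b a b a^2) - tr(b a b a)   [square of a] = x^2*z^2 - x*y*z - x^2 - z^2 + 2
use: tr(b a b a b a) = tr(b a b a) tr(b a) - tr(a b)   [split at a repeated b] = z^3 - 3*z
tr(a^2 b a b a b) = tr(a) tr(b a b a b a) - tr(b a b a b)   [square of a] = x*z^3 - y*z^2 - 2*x*z + y
tr(b a b^-1 a^2 b a) = tr(a^2 b a b a) tr(b) - tr(a^2 b a b a b)   [inverse elimination on b] = x^2*y*z^2 - x*y^2*z - x*z^3 - x^2*y + 2*x*z + y
tr(b^-1 a^2 b a^-1 b a) = tr(b a b^-1 a^2 b) tr(a) - tr(b a b^-1 a^2 b a)   [inverse elimination on a] = x^3*y^2*z - x^4*y - x^2*y^3 - 2*x^2*y*z^2 + x^3*z + x*y^2*z + x*z^3 + 4*x^2*y - 3*x*z - y
apply: tr(a^-1 b a^-1 b^-1 a^2 b) = tr(b^-1 a^2 b a^-1 b) tr(a) - tr(b^-1 a^2 b a^-1 b a)   [inverse elimination on a] = -x^3*y^2*z + x^4*y + x^2*y^3 + 2*x^2*y*z^2 - x^3*z - x*y^2*z - x*z^3 - 4*x^2*y + 4*x*z + y
use: tr(b a^-1 b^-1 a^2 b^-1 a^-1) = tr(a^-1 b a^-1 b^-1 a^2) tr(b) - tr(a^-1 b a^-1 b^-1 a^2 b)   [inverse elimination on b] = x^3*y^2*z - x^4*y - x^2*y^3 - 2*x^2*y*z^2 + x^3*z + x*z^3 + 5*x^2*y + y^3 + y*z^2 - 4*x*z - 3*y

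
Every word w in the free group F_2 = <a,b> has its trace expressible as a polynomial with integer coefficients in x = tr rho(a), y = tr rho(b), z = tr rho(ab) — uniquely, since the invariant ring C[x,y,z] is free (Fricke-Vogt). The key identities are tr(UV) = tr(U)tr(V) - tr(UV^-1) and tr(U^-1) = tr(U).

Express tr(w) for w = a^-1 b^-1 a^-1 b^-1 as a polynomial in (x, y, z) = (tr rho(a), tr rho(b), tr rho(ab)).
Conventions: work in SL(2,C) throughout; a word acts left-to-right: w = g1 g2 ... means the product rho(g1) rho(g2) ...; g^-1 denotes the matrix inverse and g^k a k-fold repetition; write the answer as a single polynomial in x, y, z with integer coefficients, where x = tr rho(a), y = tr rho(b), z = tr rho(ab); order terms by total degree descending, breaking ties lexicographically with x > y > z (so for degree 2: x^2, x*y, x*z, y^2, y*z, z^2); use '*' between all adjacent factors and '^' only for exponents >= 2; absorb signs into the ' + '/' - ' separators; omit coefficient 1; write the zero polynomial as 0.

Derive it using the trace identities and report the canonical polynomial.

z^2 - 2

and tr(a^-1) = tr(a) = x
and tr(a^-1 b) = tr(b)*tr(a) - tr(b a) = x*y - z
next, tr(a^-1 b^-1) = tr(a^-1)*tr(b) - tr(a^-1 b) = z
tr(a^-1 b^-1 a^-1) = tr(a^-1 b^-1)*tr(a) - tr(a^-1 b^-1 a) = x*z - y
tr(a b a b) = tr(a b)*tr(a b) - tr(1)   [split at repeated a] = z^2 - 2
and tr(b^-1 a b a) = tr(a b a)*tr(b) - tr(a b a b) = x*y*z - y^2 - z^2 + 2
and tr(b a^-1 b^-1 a) = tr(b^-1 a b)*tr(a) - tr(b^-1 a b a) = -x*y*z + x^2 + y^2 + z^2 - 2
and tr(a^-1 b^-1 a^-1 b) = tr(b a^-1 b^-1)*tr(a) - tr(b a^-1 b^-1 a) = x*y*z - y^2 - z^2 + 2
and tr(a^-1 b^-1 a^-1 b^-1) = tr(a^-1 b^-1 a^-1)*tr(b) - tr(a^-1 b^-1 a^-1 b) = z^2 - 2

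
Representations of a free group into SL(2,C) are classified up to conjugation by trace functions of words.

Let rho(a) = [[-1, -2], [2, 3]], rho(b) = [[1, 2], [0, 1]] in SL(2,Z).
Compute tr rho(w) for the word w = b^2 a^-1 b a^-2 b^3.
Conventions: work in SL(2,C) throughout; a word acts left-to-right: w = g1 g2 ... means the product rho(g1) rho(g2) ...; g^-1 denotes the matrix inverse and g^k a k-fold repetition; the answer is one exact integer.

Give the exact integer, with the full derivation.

rho(b) = [[1, 2], [0, 1]]
... * rho(b) = [[1, 2], [0, 1]]  ->  [[1, 4], [0, 1]]
... * rho(a^-1) = [[3, 2], [-2, -1]]  ->  [[-5, -2], [-2, -1]]
... * rho(b) = [[1, 2], [0, 1]]  ->  [[-5, -12], [-2, -5]]
... * rho(a^-1) = [[3, 2], [-2, -1]]  ->  [[9, 2], [4, 1]]
... * rho(a^-1) = [[3, 2], [-2, -1]]  ->  [[23, 16], [10, 7]]
... * rho(b) = [[1, 2], [0, 1]]  ->  [[23, 62], [10, 27]]
... * rho(b) = [[1, 2], [0, 1]]  ->  [[23, 108], [10, 47]]
... * rho(b) = [[1, 2], [0, 1]]  ->  [[23, 154], [10, 67]]
tr = 23 + 67 = 90

90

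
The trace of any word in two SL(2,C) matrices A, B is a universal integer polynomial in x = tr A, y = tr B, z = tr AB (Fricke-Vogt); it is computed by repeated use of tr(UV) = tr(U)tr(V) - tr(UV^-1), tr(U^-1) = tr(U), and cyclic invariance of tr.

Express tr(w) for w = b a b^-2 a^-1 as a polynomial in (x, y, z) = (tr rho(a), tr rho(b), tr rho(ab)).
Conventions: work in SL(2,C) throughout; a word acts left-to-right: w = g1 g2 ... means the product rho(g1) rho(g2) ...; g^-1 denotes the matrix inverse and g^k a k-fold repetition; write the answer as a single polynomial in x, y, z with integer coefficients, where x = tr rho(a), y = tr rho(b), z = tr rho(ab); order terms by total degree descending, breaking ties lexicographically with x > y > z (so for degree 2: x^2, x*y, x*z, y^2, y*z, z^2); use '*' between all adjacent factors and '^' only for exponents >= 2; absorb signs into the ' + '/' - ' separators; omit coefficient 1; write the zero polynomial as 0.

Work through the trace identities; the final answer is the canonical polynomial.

and tr(b a b) = tr(b) * tr(a b) - tr(a) = y*z - x
tr(b a b a) = tr(a b) * tr(a b) - tr(1)   [split at repeated a] = z^2 - 2
tr(a^-1 b a b) = tr(b a b) * tr(a) - tr(b a b a) = x*y*z - x^2 - z^2 + 2
tr(b^-1 a^-1 b a) = tr(a^-1 b a) * tr(b) - tr(a^-1 b a b) = -x*y*z + x^2 + y^2 + z^2 - 2
next, tr(b a b^-2 a^-1) = tr(b^-1 a^-1 b a) * tr(b) - tr(b^-1 a^-1 b a b) = -x*y^2*z + x^2*y + y^3 + y*z^2 - 3*y

-x*y^2*z + x^2*y + y^3 + y*z^2 - 3*y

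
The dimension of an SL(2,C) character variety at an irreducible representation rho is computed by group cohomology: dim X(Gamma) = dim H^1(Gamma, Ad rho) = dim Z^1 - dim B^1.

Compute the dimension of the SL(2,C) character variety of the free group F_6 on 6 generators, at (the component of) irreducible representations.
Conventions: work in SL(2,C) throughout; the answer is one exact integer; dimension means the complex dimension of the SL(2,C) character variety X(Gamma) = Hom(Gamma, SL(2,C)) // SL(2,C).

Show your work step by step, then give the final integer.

Gamma = F_6 has 6 generators and no relators.
Z^1(Gamma, Ad rho) = (sl_2)^6: a cocycle is a free choice of one sl_2 vector per generator, so dim Z^1 = 3*6 = 18.
dim B^1 = 3: the coboundary map is injective because an irreducible image has centralizer 0 in sl_2.
Therefore dim X = 18 - 3 = 15.

15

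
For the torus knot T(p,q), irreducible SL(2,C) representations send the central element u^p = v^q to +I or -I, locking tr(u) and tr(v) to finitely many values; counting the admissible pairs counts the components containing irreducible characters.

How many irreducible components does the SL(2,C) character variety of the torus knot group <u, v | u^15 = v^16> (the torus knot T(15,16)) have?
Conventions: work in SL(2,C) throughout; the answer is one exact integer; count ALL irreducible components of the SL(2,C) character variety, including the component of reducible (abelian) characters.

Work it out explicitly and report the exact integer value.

For T(15,16): irreducibility forces the central element u^15 = v^16 to one of +I, -I.
This locks tr(u) to 2*cos(pi*alpha/15), alpha in 1..14, and tr(v) to 2*cos(pi*beta/16), beta in 1..15, on each component of irreducible characters.
u^15 = (-1)^alpha I and v^16 = (-1)^beta I must agree, so alpha and beta have equal parity.
Counting: 7 odd alphas x 8 odd betas + 7 even alphas x 7 even betas = 56 + 49 = 105.
Total: 105 irreducible-character components + 1 reducible (abelian) component = 106.

106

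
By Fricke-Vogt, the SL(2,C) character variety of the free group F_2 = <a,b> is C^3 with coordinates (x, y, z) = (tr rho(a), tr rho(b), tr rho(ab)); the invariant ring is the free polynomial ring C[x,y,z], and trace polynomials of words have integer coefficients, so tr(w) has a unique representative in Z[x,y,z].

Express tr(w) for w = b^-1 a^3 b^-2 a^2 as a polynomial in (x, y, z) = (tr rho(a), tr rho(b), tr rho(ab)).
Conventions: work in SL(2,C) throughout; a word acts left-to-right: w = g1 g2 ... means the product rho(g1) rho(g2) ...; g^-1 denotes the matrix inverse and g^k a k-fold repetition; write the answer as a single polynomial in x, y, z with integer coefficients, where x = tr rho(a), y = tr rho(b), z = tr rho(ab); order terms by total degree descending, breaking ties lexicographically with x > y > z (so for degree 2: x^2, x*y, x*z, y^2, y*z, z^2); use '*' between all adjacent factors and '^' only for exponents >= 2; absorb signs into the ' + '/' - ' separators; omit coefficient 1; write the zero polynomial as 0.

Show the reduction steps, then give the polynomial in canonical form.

x^5*y^3 - 2*x^4*y^2*z - x^5*y - 3*x^3*y^3 + x^3*y*z^2 + x^4*z + 4*x^2*y^2*z + 4*x^3*y + 2*x*y^3 - x*y*z^2 - 3*x^2*z - y^2*z - 4*x*y + z

tr(a^2) = tr(a)*tr(a) - tr(1)  (reduce the a square) = x^2 - 2
use: tr(a^3) = tr(a)*tr(a^2) - tr(a)  (reduce the a square) = x^3 - 3*x
use: tr(a^4) = tr(a)*tr(a^3) - tr(a^2)  (reduce the a square) = x^4 - 4*x^2 + 2
use: tr(a^5) = tr(a)*tr(a^4) - tr(a^3)  (reduce the a square) = x^5 - 5*x^3 + 5*x
tr(b a^2) = tr(a)*tr(b a) - tr(b)  (reduce the a square) = x*z - y
use: tr(a b a^2) = tr(a)*tr(b a^2) - tr(b a)  (reduce the a square) = x^2*z - x*y - z
tr(a^2 b a^2) = tr(a)*tr(a b a^2) - tr(a b a)  (reduce the a square) = x^3*z - x^2*y - 2*x*z + y
apply: tr(a^5 b) = tr(a)*tr(a^2 b a^2) - tr(a^2 b a)  (reduce the a square) = x^4*z - x^3*y - 3*x^2*z + 2*x*y + z
use: tr(a^3 b^-1 a^2) = tr(a^5)*tr(b) - tr(a^5 b)  (eliminate b^-1) = x^5*y - x^4*z - 4*x^3*y + 3*x^2*z + 3*x*y - z
tr(b a b a) = tr(a b)*tr(a b) - tr(1)  (split on a) = z^2 - 2
use: tr(b a b) = tr(b)*tr(a b) - tr(a)  (reduce the b square) = y*z - x
tr(b a^2 b a) = tr(a)*tr(b a b a) - tr(b a b)  (reduce the a square) = x*z^2 - y*z - x
use: tr(b^2) = tr(b)*tr(b) - tr(1)  (reduce the b square) = y^2 - 2
tr(b a^2 b) = tr(a)*tr(b^2 a) - tr(b^2)  (reduce the a square) = x*y*z - x^2 - y^2 + 2
apply: tr(a b a^2 b a) = tr(a)*tr(b a^2 b a) - tr(b a^2 b)  (reduce the a square) = x^2*z^2 - 2*x*y*z + y^2 - 2
use: tr(a^2 b a^3 b) = tr(a)*tr(a b a^2 b a) - tr(a b a^2 b)  (reduce the a square) = x^3*z^2 - 2*x^2*y*z + x*y^2 - x*z^2 + y*z - x
apply: tr(a^3 b^-1 a^2 b) = tr(a^2 b a^3)*tr(b) - tr(a^2 b a^3 b)  (eliminate b^-1) = x^4*y*z - x^3*y^2 - x^3*z^2 - x^2*y*z + x*y^2 + x*z^2 + x
apply: tr(a^2 b^-1 a^3 b^-1) = tr(a^3 b^-1 a^2)*tr(b) - tr(a^3 b^-1 a^2 b)  (eliminate b^-1) = x^5*y^2 - 2*x^4*y*z - 3*x^3*y^2 + x^3*z^2 + 4*x^2*y*z + 2*x*y^2 - x*z^2 - y*z - x
tr(b^-1 a^3 b^-2 a^2) = tr(a^2 b^-1 a^3 b^-1)*tr(b) - tr(a^2 b^-1 a^3)  (eliminate b^-1) = x^5*y^3 - 2*x^4*y^2*z - x^5*y - 3*x^3*y^3 + x^3*y*z^2 + x^4*z + 4*x^2*y^2*z + 4*x^3*y + 2*x*y^3 - x*y*z^2 - 3*x^2*z - y^2*z - 4*x*y + z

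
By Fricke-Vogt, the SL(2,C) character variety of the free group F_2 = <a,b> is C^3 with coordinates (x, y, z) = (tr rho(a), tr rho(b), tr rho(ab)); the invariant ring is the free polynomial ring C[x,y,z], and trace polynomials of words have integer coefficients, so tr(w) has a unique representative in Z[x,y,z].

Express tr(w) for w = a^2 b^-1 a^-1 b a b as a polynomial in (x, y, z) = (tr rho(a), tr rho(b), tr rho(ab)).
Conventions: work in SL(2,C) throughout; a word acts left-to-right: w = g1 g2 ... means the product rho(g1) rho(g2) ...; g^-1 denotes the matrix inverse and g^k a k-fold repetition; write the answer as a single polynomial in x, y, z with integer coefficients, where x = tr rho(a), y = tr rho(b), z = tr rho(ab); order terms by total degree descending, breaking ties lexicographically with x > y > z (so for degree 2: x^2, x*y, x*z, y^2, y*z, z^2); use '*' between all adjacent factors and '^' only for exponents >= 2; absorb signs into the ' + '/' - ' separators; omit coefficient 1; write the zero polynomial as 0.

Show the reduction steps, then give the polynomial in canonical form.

tr(b a b a) = tr(a b) * tr(a b) - tr(1) = z^2 - 2
tr(a b a) = tr(a) * tr(b a) - tr(b) = x*z - y
tr(b^2 a b a) = tr(b) * tr(a b a b) - tr(a b a) = y*z^2 - x*z - y
tr(b a b) = tr(b) * tr(a b) - tr(a) = y*z - x
tr(b^2 a b) = tr(b) * tr(b a b) - tr(b a) = y^2*z - x*y - z
tr(b a b a^2 b) = tr(a) * tr(b^2 a b a) - tr(b^2 a b) = x*y*z^2 - x^2*z - y^2*z + z
tr(b a b a b a) = tr(a b) * tr(a b a b) - tr(a^-1 b^-1) = z^3 - 3*z
tr(b a b a^2 b a) = tr(a) * tr(b a b a b a) - tr(b a b a b) = x*z^3 - y*z^2 - 2*x*z + y
tr(a^-1 b a b a^2 b) = tr(b a b a^2 b) * tr(a) - tr(b a b a^2 b a) = x^2*y*z^2 - x^3*z - x*y^2*z - x*z^3 + y*z^2 + 3*x*z - y
tr(a^2 b^-1 a^-1 b a b) = tr(a^-1 b a b a^2) * tr(b) - tr(a^-1 b a b a^2 b) = -x^2*y*z^2 + x^3*z + x*y^2*z + x*z^3 - 3*x*z - y

-x^2*y*z^2 + x^3*z + x*y^2*z + x*z^3 - 3*x*z - y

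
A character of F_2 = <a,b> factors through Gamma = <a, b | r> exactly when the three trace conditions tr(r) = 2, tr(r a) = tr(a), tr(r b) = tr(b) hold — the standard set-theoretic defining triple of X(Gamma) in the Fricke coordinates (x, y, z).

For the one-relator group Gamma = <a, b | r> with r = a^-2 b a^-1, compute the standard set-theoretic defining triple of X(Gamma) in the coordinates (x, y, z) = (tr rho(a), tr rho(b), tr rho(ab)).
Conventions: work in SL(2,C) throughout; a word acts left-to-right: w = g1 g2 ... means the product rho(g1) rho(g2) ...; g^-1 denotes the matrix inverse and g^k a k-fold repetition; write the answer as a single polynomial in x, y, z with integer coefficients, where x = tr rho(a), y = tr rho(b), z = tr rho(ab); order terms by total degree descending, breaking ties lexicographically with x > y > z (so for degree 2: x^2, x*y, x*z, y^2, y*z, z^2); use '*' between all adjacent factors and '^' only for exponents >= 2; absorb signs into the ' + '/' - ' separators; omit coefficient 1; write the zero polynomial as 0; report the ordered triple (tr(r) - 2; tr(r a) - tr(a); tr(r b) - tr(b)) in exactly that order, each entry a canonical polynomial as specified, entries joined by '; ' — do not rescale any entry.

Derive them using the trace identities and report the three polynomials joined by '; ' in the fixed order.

tr(b a^-1) = tr(b) tr(a) - tr(b a)  (eliminate a^-1) = x*y - z
tr(a^-1 b a^-1) = tr(b a^-1) tr(a) - tr(b)  (eliminate a^-1) = x^2*y - x*z - y
and tr(a^-2 b a^-1) = tr(a^-1 b a^-1) tr(a) - tr(a^-1 b)  (eliminate a^-1) = x^3*y - x^2*z - 2*x*y + z
tr(b^2) = tr(b) tr(b) - tr(1)   [square of b] = y^2 - 2
tr(b^2 a) = tr(b) tr(a b) - tr(a)   [square of b] = y*z - x
tr(b a^-1 b) = tr(b^2) tr(a) - tr(b^2 a)   [inverse elimination on a] = x*y^2 - y*z - x
tr(b a b a) = tr(b a) tr(b a) - tr(1)   [split at a repeated b] = z^2 - 2
next, tr(b a^-1 b a) = tr(b a b) tr(a) - tr(b a b a)   [inverse elimination on a] = x*y*z - x^2 - z^2 + 2
next, tr(b a^-1 b a^-1) = tr(b a^-1 b) tr(a) - tr(b a^-1 b a)   [inverse elimination on a] = x^2*y^2 - 2*x*y*z + z^2 - 2
and tr(a^-2 b a^-1 b) = tr(b a^-1 b a^-1) tr(a) - tr(b a^-1 b)   [inverse elimination on a] = x^3*y^2 - 2*x^2*y*z - x*y^2 + x*z^2 + y*z - x
assemble the triple (tr(r) - 2; tr(r a) - x; tr(r b) - y)

x^3*y - x^2*z - 2*x*y + z - 2; x^2*y - x*z - x - y; x^3*y^2 - 2*x^2*y*z - x*y^2 + x*z^2 + y*z - x - y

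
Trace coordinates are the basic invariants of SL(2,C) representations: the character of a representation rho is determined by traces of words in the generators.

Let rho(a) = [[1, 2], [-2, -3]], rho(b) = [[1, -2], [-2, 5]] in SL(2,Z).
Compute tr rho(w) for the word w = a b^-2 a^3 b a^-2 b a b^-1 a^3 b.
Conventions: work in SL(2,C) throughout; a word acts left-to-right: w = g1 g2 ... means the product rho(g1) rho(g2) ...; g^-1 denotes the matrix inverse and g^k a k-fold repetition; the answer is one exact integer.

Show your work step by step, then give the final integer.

-2287422

rho(a) = [[1, 2], [-2, -3]]
... * rho(b^-1) = [[5, 2], [2, 1]]  ->  [[9, 4], [-16, -7]]
... * rho(b^-1) = [[5, 2], [2, 1]]  ->  [[53, 22], [-94, -39]]
... * rho(a) = [[1, 2], [-2, -3]]  ->  [[9, 40], [-16, -71]]
... * rho(a) = [[1, 2], [-2, -3]]  ->  [[-71, -102], [126, 181]]
... * rho(a) = [[1, 2], [-2, -3]]  ->  [[133, 164], [-236, -291]]
... * rho(b) = [[1, -2], [-2, 5]]  ->  [[-195, 554], [346, -983]]
... * rho(a^-1) = [[-3, -2], [2, 1]]  ->  [[1693, 944], [-3004, -1675]]
... * rho(a^-1) = [[-3, -2], [2, 1]]  ->  [[-3191, -2442], [5662, 4333]]
... * rho(b) = [[1, -2], [-2, 5]]  ->  [[1693, -5828], [-3004, 10341]]
... * rho(a) = [[1, 2], [-2, -3]]  ->  [[13349, 20870], [-23686, -37031]]
... * rho(b^-1) = [[5, 2], [2, 1]]  ->  [[108485, 47568], [-192492, -84403]]
... * rho(a) = [[1, 2], [-2, -3]]  ->  [[13349, 74266], [-23686, -131775]]
... * rho(a) = [[1, 2], [-2, -3]]  ->  [[-135183, -196100], [239864, 347953]]
... * rho(a) = [[1, 2], [-2, -3]]  ->  [[257017, 317934], [-456042, -564131]]
... * rho(b) = [[1, -2], [-2, 5]]  ->  [[-378851, 1075636], [672220, -1908571]]
tr = -378851 + -1908571 = -2287422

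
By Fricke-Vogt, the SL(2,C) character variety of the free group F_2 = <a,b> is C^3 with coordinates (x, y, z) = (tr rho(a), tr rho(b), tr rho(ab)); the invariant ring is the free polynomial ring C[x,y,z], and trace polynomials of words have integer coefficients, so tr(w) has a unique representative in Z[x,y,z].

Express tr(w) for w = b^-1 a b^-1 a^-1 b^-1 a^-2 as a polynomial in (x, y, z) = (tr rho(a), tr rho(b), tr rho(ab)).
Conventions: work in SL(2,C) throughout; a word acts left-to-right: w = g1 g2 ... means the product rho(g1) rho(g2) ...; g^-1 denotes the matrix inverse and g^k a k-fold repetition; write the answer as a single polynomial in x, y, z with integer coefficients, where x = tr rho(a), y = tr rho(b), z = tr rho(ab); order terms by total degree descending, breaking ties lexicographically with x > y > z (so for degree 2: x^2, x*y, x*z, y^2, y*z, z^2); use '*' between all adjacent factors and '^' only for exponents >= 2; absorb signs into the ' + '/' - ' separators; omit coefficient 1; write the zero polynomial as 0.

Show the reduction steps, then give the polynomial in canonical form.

x^2*y*z^2 - x^3*z - x*y^2*z - x*z^3 + y*z^2 + 3*x*z - y

use: trace(a^-1) = trace(a) = x
trace(a^-2) = trace(a^-1) trace(a) - trace(1) = x^2 - 2
use: trace(a^-1 b) = trace(b) trace(a) - trace(b a) = x*y - z
apply: trace(a^-2 b) = trace(a^-1 b) trace(a) - trace(a^-1 b a) = x^2*y - x*z - y
trace(b^-1 a^-2) = trace(a^-2) trace(b) - trace(a^-2 b) = x*z - y
use: trace(a b a b) = trace(a b) trace(a b) - trace(1)   [split at repeated a] = z^2 - 2
apply: trace(b a b^-1 a) = trace(a b a) trace(b) - trace(a b a b) = x*y*z - y^2 - z^2 + 2
apply: trace(b a b^-1 a^-1) = trace(b a b^-1) trace(a) - trace(b a b^-1 a) = -x*y*z + x^2 + y^2 + z^2 - 2
use: trace(a^-2 b a b^-1) = trace(b a b^-1 a^-1) trace(a) - trace(b a b^-1) = -x^2*y*z + x^3 + x*y^2 + x*z^2 - 3*x
trace(a b^-1 a^-3 b) = trace(a^-2 b a b^-1) trace(a) - trace(a^-2 b a b^-1 a) = -x^3*y*z + x^4 + x^2*y^2 + x^2*z^2 + x*y*z - 4*x^2 - y^2 - z^2 + 2
trace(a^-2 b^-1 a b^-1 a^-1) = trace(a b^-1 a^-3) trace(b) - trace(a b^-1 a^-3 b) = x^3*y*z - x^4 - x^2*y^2 - x^2*z^2 + 4*x^2 + z^2 - 2
use: trace(a^2 b a) = trace(a) trace(b a^2) - trace(b a) = x^2*z - x*y - z
use: trace(b a b) = trace(b) trace(a b) - trace(a) = y*z - x
apply: trace(a^2 b a b) = trace(a) trace(b a b a) - trace(b a b) = x*z^2 - y*z - x
trace(a b a b^-1 a) = trace(a^2 b a) trace(b) - trace(a^2 b a b) = x^2*y*z - x*y^2 - x*z^2 + x
use: trace(a b a b a b) = trace(a b) trace(a b a b) - trace(a^-1 b^-1)   [split at repeated a] = z^3 - 3*z
apply: trace(a b a b^-1 a b) = trace(a b a b a) trace(b) - trace(a b a b a b) = x*y*z^2 - y^2*z - z^3 - x*y + 3*z
apply: trace(b a b^-1 a b^-1 a) = trace(a b a b^-1 a) trace(b) - trace(a b a b^-1 a b) = x^2*y^2*z - x*y^3 - 2*x*y*z^2 + y^2*z + z^3 + 2*x*y - 3*z
use: trace(b^-1 a b^-1 a^-1 b a) = trace(b a b^-1 a b^-1) trace(a) - trace(b a b^-1 a b^-1 a) = -x^2*y^2*z + x^3*y + x*y^3 + 2*x*y*z^2 - x^2*z - y^2*z - z^3 - 3*x*y + 3*z
trace(b^-1 a b^-1 a^-1 b a^-1) = trace(b^-1 a b^-1 a^-1 b) trace(a) - trace(b^-1 a b^-1 a^-1 b a) = x^2*y^2*z - x^3*y - x*y^3 - 2*x*y*z^2 + x^2*z + y^2*z + z^3 + 4*x*y - 3*z
trace(a^-2 b^-1 a b^-1 a^-1 b) = trace(b^-1 a b^-1 a^-1 b a^-1) trace(a) - trace(b^-1 a b^-1 a^-1 b) = x^3*y^2*z - x^4*y - x^2*y^3 - 2*x^2*y*z^2 + x^3*z + x*y^2*z + x*z^3 + 4*x^2*y - 3*x*z - y
apply: trace(b^-1 a b^-1 a^-1 b^-1 a^-2) = trace(a^-2 b^-1 a b^-1 a^-1) trace(b) - trace(a^-2 b^-1 a b^-1 a^-1 b) = x^2*y*z^2 - x^3*z - x*y^2*z - x*z^3 + y*z^2 + 3*x*z - y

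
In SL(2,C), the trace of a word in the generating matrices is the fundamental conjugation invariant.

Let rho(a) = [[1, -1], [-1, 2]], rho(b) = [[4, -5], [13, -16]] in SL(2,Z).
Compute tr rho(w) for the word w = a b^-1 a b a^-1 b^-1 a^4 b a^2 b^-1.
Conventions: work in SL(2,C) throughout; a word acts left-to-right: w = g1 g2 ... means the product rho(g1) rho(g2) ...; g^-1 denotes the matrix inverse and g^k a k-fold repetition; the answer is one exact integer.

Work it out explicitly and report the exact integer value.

302112

rho(a) = [[1, -1], [-1, 2]]
... * rho(b^-1) = [[-16, 5], [-13, 4]]  ->  [[-3, 1], [-10, 3]]
... * rho(a) = [[1, -1], [-1, 2]]  ->  [[-4, 5], [-13, 16]]
... * rho(b) = [[4, -5], [13, -16]]  ->  [[49, -60], [156, -191]]
... * rho(a^-1) = [[2, 1], [1, 1]]  ->  [[38, -11], [121, -35]]
... * rho(b^-1) = [[-16, 5], [-13, 4]]  ->  [[-465, 146], [-1481, 465]]
... * rho(a) = [[1, -1], [-1, 2]]  ->  [[-611, 757], [-1946, 2411]]
... * rho(a) = [[1, -1], [-1, 2]]  ->  [[-1368, 2125], [-4357, 6768]]
... * rho(a) = [[1, -1], [-1, 2]]  ->  [[-3493, 5618], [-11125, 17893]]
... * rho(a) = [[1, -1], [-1, 2]]  ->  [[-9111, 14729], [-29018, 46911]]
... * rho(b) = [[4, -5], [13, -16]]  ->  [[155033, -190109], [493771, -605486]]
... * rho(a) = [[1, -1], [-1, 2]]  ->  [[345142, -535251], [1099257, -1704743]]
... * rho(a) = [[1, -1], [-1, 2]]  ->  [[880393, -1415644], [2804000, -4508743]]
... * rho(b^-1) = [[-16, 5], [-13, 4]]  ->  [[4317084, -1260611], [13749659, -4014972]]
tr = 4317084 + -4014972 = 302112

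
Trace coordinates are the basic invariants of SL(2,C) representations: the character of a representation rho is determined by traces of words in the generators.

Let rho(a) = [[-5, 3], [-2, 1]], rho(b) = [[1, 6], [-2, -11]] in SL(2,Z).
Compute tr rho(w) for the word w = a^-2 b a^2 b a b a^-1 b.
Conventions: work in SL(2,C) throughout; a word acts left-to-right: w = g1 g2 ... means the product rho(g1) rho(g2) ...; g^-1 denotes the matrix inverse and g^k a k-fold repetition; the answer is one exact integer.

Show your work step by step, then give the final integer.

rho(a^-1) = [[1, -3], [2, -5]]
... * rho(a^-1) = [[1, -3], [2, -5]]  ->  [[-5, 12], [-8, 19]]
... * rho(b) = [[1, 6], [-2, -11]]  ->  [[-29, -162], [-46, -257]]
... * rho(a) = [[-5, 3], [-2, 1]]  ->  [[469, -249], [744, -395]]
... * rho(a) = [[-5, 3], [-2, 1]]  ->  [[-1847, 1158], [-2930, 1837]]
... * rho(b) = [[1, 6], [-2, -11]]  ->  [[-4163, -23820], [-6604, -37787]]
... * rho(a) = [[-5, 3], [-2, 1]]  ->  [[68455, -36309], [108594, -57599]]
... * rho(b) = [[1, 6], [-2, -11]]  ->  [[141073, 810129], [223792, 1285153]]
... * rho(a^-1) = [[1, -3], [2, -5]]  ->  [[1761331, -4473864], [2794098, -7097141]]
... * rho(b) = [[1, 6], [-2, -11]]  ->  [[10709059, 59780490], [16988380, 94833139]]
tr = 10709059 + 94833139 = 105542198

105542198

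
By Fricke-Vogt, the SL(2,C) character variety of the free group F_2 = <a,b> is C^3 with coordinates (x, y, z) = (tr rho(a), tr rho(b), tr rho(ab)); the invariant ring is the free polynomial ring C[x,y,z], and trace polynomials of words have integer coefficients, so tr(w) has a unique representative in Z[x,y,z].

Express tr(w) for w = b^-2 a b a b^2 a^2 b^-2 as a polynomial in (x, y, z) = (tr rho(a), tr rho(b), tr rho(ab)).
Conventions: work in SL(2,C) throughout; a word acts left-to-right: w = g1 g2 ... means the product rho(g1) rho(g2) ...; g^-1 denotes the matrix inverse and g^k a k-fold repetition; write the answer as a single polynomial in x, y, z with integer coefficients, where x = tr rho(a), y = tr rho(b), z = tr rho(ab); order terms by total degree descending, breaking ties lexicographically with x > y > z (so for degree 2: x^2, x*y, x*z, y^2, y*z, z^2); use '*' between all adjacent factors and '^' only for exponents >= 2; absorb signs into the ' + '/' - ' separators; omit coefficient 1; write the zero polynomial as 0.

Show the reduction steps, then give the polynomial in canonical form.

x^2*y^5*z^2 - x^3*y^4*z - x*y^6*z - x*y^4*z^3 - 2*x^2*y^3*z^2 + 3*x^3*y^2*z + 6*x*y^4*z + 2*x*y^2*z^3 - x^2*y^3 - x^2*y*z^2 - x^3*z - 9*x*y^2*z + 2*x^2*y + y^3 + y*z^2 + 2*x*z - 3*y

so tr(b a b a) = tr(a b) tr(a b) - tr(1)   [split at a repeated a] = z^2 - 2
reduce: tr(b a b) = tr(b) tr(a b) - tr(a)   [square of b] = y*z - x
tr(a^2 b a b) = tr(a) tr(b a b a) - tr(b a b)   [square of a] = x*z^2 - y*z - x
tr(a b a) = tr(a) tr(b a) - tr(b)   [square of a] = x*z - y
reduce: tr(a^2 b a) = tr(a) tr(a b a) - tr(a b)   [square of a] = x^2*z - x*y - z
tr(b a b^2 a^2) = tr(b) tr(a^2 b a b) - tr(a^2 b a)   [square of b] = x*y*z^2 - x^2*z - y^2*z + z
so tr(b a b^2 a) = tr(b) tr(a b a b) - tr(a b a)   [square of b] = y*z^2 - x*z - y
reduce: tr(a b a b^2 a^2) = tr(a) tr(b a b^2 a^2) - tr(b a b^2 a)   [square of a] = x^2*y*z^2 - x^3*z - x*y^2*z - y*z^2 + 2*x*z + y
reduce: tr(b a b a b a) = tr(a b) tr(a b a b) - tr(a^-1 b^-1)   [split at a repeated a] = z^3 - 3*z
tr(a^2 b a b a b) = tr(a) tr(b a b a b a) - tr(b a b a b)   [square of a] = x*z^3 - y*z^2 - 2*x*z + y
reduce: tr(a^2 b a b a) = tr(a) tr(a b a b a) - tr(a b a b)   [square of a] = x^2*z^2 - x*y*z - x^2 - z^2 + 2
tr(a b a b^2 a^2 b) = tr(b) tr(a^2 b a b a b) - tr(a^2 b a b a)   [square of b] = x*y*z^3 - x^2*z^2 - y^2*z^2 - x*y*z + x^2 + y^2 + z^2 - 2
so tr(a b a b^2 a^2 b^-1) = tr(a b a b^2 a^2) tr(b) - tr(a b a b^2 a^2 b)   [inverse elimination on b] = x^2*y^2*z^2 - x^3*y*z - x*y^3*z - x*y*z^3 + x^2*z^2 + 3*x*y*z - x^2 - z^2 + 2
so tr(b^-1 a b a b^2 a^2 b^-1) = tr(a b a b^2 a^2 b^-1) tr(b) - tr(a b a b^2 a^2)   [inverse elimination on b] = x^2*y^3*z^2 - x^3*y^2*z - x*y^4*z - x*y^2*z^3 + x^3*z + 4*x*y^2*z - x^2*y - 2*x*z + y
so tr(b^-2 a b a b^2 a^2 b^-1) = tr(b^-1 a b a b^2 a^2 b^-1) tr(b) - tr(b^-1 a b a b^2 a^2)   [inverse elimination on b] = x^2*y^4*z^2 - x^3*y^3*z - x*y^5*z - x*y^3*z^3 - x^2*y^2*z^2 + 2*x^3*y*z + 5*x*y^3*z + x*y*z^3 - x^2*y^2 - x^2*z^2 - 5*x*y*z + x^2 + y^2 + z^2 - 2
so tr(b^-2 a b a b^2 a^2 b^-2) = tr(b^-2 a b a b^2 a^2 b^-1) tr(b) - tr(b^-2 a b a b^2 a^2)   [inverse elimination on b] = x^2*y^5*z^2 - x^3*y^4*z - x*y^6*z - x*y^4*z^3 - 2*x^2*y^3*z^2 + 3*x^3*y^2*z + 6*x*y^4*z + 2*x*y^2*z^3 - x^2*y^3 - x^2*y*z^2 - x^3*z - 9*x*y^2*z + 2*x^2*y + y^3 + y*z^2 + 2*x*z - 3*y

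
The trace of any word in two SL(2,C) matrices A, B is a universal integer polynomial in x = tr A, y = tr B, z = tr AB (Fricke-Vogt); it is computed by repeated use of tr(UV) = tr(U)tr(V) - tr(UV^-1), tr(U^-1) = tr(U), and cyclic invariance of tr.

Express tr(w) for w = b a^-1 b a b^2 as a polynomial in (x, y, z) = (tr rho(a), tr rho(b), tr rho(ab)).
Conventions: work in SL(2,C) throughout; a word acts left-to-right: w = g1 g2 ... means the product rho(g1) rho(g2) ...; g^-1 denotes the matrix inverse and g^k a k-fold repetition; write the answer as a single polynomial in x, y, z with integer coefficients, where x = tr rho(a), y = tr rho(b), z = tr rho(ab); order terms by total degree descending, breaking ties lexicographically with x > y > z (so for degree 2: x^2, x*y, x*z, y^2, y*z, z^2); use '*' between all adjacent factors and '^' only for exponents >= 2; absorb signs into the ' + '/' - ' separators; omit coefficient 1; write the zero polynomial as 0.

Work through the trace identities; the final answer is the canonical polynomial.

x*y^3*z - x^2*y^2 - y^2*z^2 - x*y*z + x^2 + y^2 + z^2 - 2

tr(a b^2) = tr(b) tr(a b) - tr(a) = y*z - x
next, tr(b^2 a b) = tr(b) tr(a b^2) - tr(a b) = y^2*z - x*y - z
next, tr(b a b^3) = tr(b) tr(b^2 a b) - tr(b^2 a) = y^3*z - x*y^2 - 2*y*z + x
next, tr(a b a b) = tr(a b) tr(a b) - tr(1) = z^2 - 2
tr(a b a) = tr(a) tr(b a) - tr(b) = x*z - y
tr(b a b a b) = tr(b) tr(a b a b) - tr(a b a) = y*z^2 - x*z - y
tr(b a b^3 a) = tr(b) tr(b a b a b) - tr(b a b a) = y^2*z^2 - x*y*z - y^2 - z^2 + 2
tr(b a^-1 b a b^2) = tr(b a b^3) tr(a) - tr(b a b^3 a) = x*y^3*z - x^2*y^2 - y^2*z^2 - x*y*z + x^2 + y^2 + z^2 - 2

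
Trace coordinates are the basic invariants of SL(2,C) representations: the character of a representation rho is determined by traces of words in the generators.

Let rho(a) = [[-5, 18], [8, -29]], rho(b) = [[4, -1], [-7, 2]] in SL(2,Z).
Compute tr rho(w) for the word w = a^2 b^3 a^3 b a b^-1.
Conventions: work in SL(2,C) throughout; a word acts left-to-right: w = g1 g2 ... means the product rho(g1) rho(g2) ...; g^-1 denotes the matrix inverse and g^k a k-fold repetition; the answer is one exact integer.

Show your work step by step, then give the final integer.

-490121263686

rho(a) = [[-5, 18], [8, -29]]
... * rho(a) = [[-5, 18], [8, -29]]  ->  [[169, -612], [-272, 985]]
... * rho(b) = [[4, -1], [-7, 2]]  ->  [[4960, -1393], [-7983, 2242]]
... * rho(b) = [[4, -1], [-7, 2]]  ->  [[29591, -7746], [-47626, 12467]]
... * rho(b) = [[4, -1], [-7, 2]]  ->  [[172586, -45083], [-277773, 72560]]
... * rho(a) = [[-5, 18], [8, -29]]  ->  [[-1223594, 4413955], [1969345, -7104154]]
... * rho(a) = [[-5, 18], [8, -29]]  ->  [[41429610, -150029387], [-66679957, 241468676]]
... * rho(a) = [[-5, 18], [8, -29]]  ->  [[-1407383146, 5096585203], [2265149193, -8202830830]]
... * rho(b) = [[4, -1], [-7, 2]]  ->  [[-41305629005, 11600553552], [66480412582, -18670810853]]
... * rho(a) = [[-5, 18], [8, -29]]  ->  [[299332573441, -1079917375098], [-481768549734, 1738100941213]]
... * rho(b^-1) = [[2, 1], [7, 4]]  ->  [[-6960756478804, -4020336926951], [11203169489023, 6470635215118]]
tr = -6960756478804 + 6470635215118 = -490121263686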